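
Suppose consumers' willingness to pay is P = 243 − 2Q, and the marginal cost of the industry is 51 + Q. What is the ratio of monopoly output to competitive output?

A monopolist chooses Q where MR = MC. MR = 243 − 4Q; setting this equal to 51 + Q gives Q = 38.4 and P = 166.2.
Competitive equilibrium sets price equal to marginal cost: 243 − 2Q = 51 + Q, so Q = 64 and P = 115.
Ratio Q_m/Q_c = 38.4/64 = 0.6.

Q_m/Q_c = 0.6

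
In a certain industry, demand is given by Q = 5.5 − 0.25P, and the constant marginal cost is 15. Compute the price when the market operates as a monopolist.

P = 18.5

Inverting demand: P = 22 − 4Q.
A monopolist chooses Q where MR = MC. MR = 22 − 8Q; setting this equal to 15 gives Q = 0.875 and P = 18.5.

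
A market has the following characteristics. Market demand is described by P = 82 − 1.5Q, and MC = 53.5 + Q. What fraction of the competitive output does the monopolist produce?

The monopolist equates marginal revenue to marginal cost: 82 − 3Q = 53.5 + Q, so Q = 7.125. From demand, P = 1141/16.
Under competition P = MC: 82 − 1.5Q = 53.5 + Q ⇒ Q = 11.4, P = 64.9.
Ratio Q_m/Q_c = 7.125/11.4 = 0.625.

Q_m/Q_c = 0.625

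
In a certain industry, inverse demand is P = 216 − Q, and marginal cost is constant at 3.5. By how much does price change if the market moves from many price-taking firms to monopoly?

Perfect competition: P = MC = 3.5, so 216 − Q = 3.5 and Q = 212.5.
A monopolist chooses Q where MR = MC. MR = 216 − 2Q; setting this equal to 3.5 gives Q = 106.25 and P = 109.75.
Change in price: 109.75 − 3.5 = 106.25.

Price rises by 106.25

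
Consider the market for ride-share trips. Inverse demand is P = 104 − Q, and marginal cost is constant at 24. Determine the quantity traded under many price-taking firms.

Q = 80

Competitive firms price at marginal cost: P = 24, giving Q = 80.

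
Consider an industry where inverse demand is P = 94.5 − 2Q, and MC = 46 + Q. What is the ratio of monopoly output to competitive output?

Q_m/Q_c = 0.6

Monopoly sets MR = MC: 94.5 − 4Q = 46 + Q ⇒ Q = 9.7, P = 94.5 − 2·9.7 = 75.1.
Competitive equilibrium sets price equal to marginal cost: 94.5 − 2Q = 46 + Q, so Q = 97/6 and P = 373/6.
Ratio Q_m/Q_c = 9.7/(97/6) = 0.6.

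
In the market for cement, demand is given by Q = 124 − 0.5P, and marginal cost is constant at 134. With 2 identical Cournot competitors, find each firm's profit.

π_i = 722

Inverting demand: P = 248 − 2Q.
In a 2-firm Cournot equilibrium, symmetry and the first-order condition give q = (248 − 134)/(6) = 19. So Q = 38 and P = 172.
Each firm's profit = (172 − 134)·19 = 722.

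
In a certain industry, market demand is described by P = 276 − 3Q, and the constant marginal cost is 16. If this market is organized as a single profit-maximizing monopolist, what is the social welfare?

TS = 8450

Monopoly sets MR = MC: 276 − 6Q = 16 ⇒ Q = 130/3, P = 276 − 3·130/3 = 146.
CS = ½·(276 − 146)·130/3 = 8450/3; PS = (146 − 16)·130/3 = 16900/3; TS = 8450.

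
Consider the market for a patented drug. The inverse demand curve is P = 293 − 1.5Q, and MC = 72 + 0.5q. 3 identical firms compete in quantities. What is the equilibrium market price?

P = 140

In a 3-firm Cournot equilibrium, symmetry and the first-order condition give q = (293 − 72)/(6.5) = 34. So Q = 102 and P = 140.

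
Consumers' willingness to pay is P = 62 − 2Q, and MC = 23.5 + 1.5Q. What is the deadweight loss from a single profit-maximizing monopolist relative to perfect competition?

DWL = 28

Under competition P = MC: 62 − 2Q = 23.5 + 1.5Q ⇒ Q = 11, P = 40.
A monopolist chooses Q where MR = MC. MR = 62 − 4Q; setting this equal to 23.5 + 1.5Q gives Q = 7 and P = 48.
CS = ½·(62 − 40)·11 = 121; PS = (40·11 − 23.5·11 − ½·1.5·11²) = 90.75; TS = 211.75.
CS = ½·(62 − 48)·7 = 49; PS = (48·7 − 23.5·7 − ½·1.5·7²) = 134.75; TS = 183.75.
DWL = 211.75 − 183.75 = 28.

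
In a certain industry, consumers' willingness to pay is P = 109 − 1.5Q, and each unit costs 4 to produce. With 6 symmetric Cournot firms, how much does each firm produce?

Cournot with 6 identical firms: the symmetric best-response condition is 109 − 10.5q = 4. Each firm produces q = 10, total output Q = 60, price P = 19.

q_i = 10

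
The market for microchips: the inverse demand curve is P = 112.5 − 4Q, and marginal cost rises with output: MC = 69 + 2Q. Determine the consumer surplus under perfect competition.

CS = 105.125

Under competition P = MC: 112.5 − 4Q = 69 + 2Q ⇒ Q = 7.25, P = 83.5.
CS = ½·(112.5 − 83.5)·7.25 = 105.125.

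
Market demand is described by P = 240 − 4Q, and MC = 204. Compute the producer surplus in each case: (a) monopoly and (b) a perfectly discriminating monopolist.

Monopoly sets MR = MC: 240 − 8Q = 204 ⇒ Q = 4.5, P = 240 − 4·4.5 = 222.
PS = (222 − 204)·4.5 = 81.
Under first-degree price discrimination the firm charges each unit its demand price and produces up to where P = MC, i.e. Q = 9. Consumer surplus is zero; producer surplus equals total surplus.
PS = ½·(240 − 204)·9 = 162.

Monopoly: PS = 81; Perfect PD: PS = 162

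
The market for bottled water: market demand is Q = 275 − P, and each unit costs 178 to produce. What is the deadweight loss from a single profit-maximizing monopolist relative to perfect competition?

Inverting demand: P = 275 − Q.
Under competition P = MC = 178, so Q = (275 − 178)/1 = 97.
A monopolist chooses Q where MR = MC. MR = 275 − 2Q; setting this equal to 178 gives Q = 48.5 and P = 226.5.
DWL is the triangle between Q = 48.5 and Q = 97: ½·(97 − 48.5)·(226.5 − 178) = 1176.125.

DWL = 1176.125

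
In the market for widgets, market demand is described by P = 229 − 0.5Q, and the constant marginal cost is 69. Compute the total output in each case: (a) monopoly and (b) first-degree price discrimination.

Monopoly sets MR = MC: 229 − Q = 69 ⇒ Q = 160, P = 229 − 0.5·160 = 149.
Under first-degree price discrimination the firm charges each unit its demand price and produces up to where P = MC, i.e. Q = 320. Consumer surplus is zero; producer surplus equals total surplus.

Monopoly: Q = 160; Perfect PD: Q = 320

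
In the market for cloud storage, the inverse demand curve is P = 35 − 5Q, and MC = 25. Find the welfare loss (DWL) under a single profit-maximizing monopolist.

DWL = 2.5

Under competition P = MC = 25, so Q = (35 − 25)/5 = 2.
The monopolist equates marginal revenue to marginal cost: 35 − 10Q = 25, so Q = 1. From demand, P = 30.
DWL is the triangle between Q = 1 and Q = 2: ½·(2 − 1)·(30 − 25) = 2.5.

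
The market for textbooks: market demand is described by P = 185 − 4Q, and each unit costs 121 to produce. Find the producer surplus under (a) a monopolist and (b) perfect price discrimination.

The monopolist equates marginal revenue to marginal cost: 185 − 8Q = 121, so Q = 8. From demand, P = 153.
PS = (153 − 121)·8 = 256.
With perfect price discrimination, output is the efficient level Q = 16 (where demand meets MC), but every buyer pays their willingness to pay: CS = 0 and PS = total surplus.
PS = ½·(185 − 121)·16 = 512.

Monopoly: PS = 256; Perfect PD: PS = 512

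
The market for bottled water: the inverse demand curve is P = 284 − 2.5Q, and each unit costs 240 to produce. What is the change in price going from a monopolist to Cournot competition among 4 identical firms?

Monopoly sets MR = MC: 284 − 5Q = 240 ⇒ Q = 8.8, P = 284 − 2.5·8.8 = 262.
With 4 symmetric Cournot firms, each firm's FOC gives 284 − 12.5q = 240, so q = 3.52, Q = 4·3.52 = 14.08, and P = 248.8.
Change in price: 248.8 − 262 = −13.2.

Price falls by 13.2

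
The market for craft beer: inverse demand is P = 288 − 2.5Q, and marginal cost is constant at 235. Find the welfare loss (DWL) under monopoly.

DWL = 140.45

Competitive firms price at marginal cost: P = 235, giving Q = 21.2.
A monopolist chooses Q where MR = MC. MR = 288 − 5Q; setting this equal to 235 gives Q = 10.6 and P = 261.5.
DWL is the triangle between Q = 10.6 and Q = 21.2: ½·(21.2 − 10.6)·(261.5 − 235) = 140.45.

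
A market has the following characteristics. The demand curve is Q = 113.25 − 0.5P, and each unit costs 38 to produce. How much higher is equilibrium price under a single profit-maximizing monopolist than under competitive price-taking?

Inverting demand: P = 226.5 − 2Q.
Competitive firms price at marginal cost: P = 38, giving Q = 94.25.
Monopoly sets MR = MC: 226.5 − 4Q = 38 ⇒ Q = 47.125, P = 226.5 − 2·47.125 = 132.25.
Change in equilibrium price: 132.25 − 38 = 94.25.

Equilibrium price rises by 94.25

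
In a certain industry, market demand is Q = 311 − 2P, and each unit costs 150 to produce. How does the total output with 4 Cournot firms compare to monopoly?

Cournot: Q = 8.8; Monopoly: Q = 5.5

Inverting demand: P = 155.5 − 0.5Q.
In a 4-firm Cournot equilibrium, symmetry and the first-order condition give q = (155.5 − 150)/(2.5) = 2.2. So Q = 8.8 and P = 151.1.
A monopolist chooses Q where MR = MC. MR = 155.5 − Q; setting this equal to 150 gives Q = 5.5 and P = 152.75.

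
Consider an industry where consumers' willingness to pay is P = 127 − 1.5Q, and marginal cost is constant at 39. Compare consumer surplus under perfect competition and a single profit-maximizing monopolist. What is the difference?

CS falls by 1936

Perfect competition: P = MC = 39, so 127 − 1.5Q = 39 and Q = 176/3.
CS = ½·(127 − 39)·176/3 = 7744/3.
A monopolist chooses Q where MR = MC. MR = 127 − 3Q; setting this equal to 39 gives Q = 88/3 and P = 83.
CS = ½·(127 − 83)·88/3 = 1936/3.
Change in consumer surplus: 1936/3 − 7744/3 = −1936.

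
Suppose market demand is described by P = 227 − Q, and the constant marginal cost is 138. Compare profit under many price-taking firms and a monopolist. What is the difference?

Competitive firms price at marginal cost: P = 138, giving Q = 89.
Profit = (138 − 138)·89 = 0.
Monopoly sets MR = MC: 227 − 2Q = 138 ⇒ Q = 44.5, P = 227 − 44.5 = 182.5.
Profit = (182.5 − 138)·44.5 = 1980.25.
Change in profit: 1980.25 − 0 = 1980.25.

π rises by 1980.25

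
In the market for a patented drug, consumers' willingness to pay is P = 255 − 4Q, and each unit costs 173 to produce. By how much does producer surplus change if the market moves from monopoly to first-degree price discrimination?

PS rises by 420.25

A monopolist chooses Q where MR = MC. MR = 255 − 8Q; setting this equal to 173 gives Q = 10.25 and P = 214.
PS = (214 − 173)·10.25 = 420.25.
A perfectly discriminating monopolist sells every unit with P(Q) ≥ MC(Q), so output equals the competitive quantity Q = 20.5. Each buyer pays their reservation price, so CS = 0 and the firm captures all surplus.
PS = ½·(255 − 173)·20.5 = 840.5.
Change in producer surplus: 840.5 − 420.25 = 420.25.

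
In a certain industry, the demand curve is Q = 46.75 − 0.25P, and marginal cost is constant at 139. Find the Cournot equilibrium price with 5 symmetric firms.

Inverting demand: P = 187 − 4Q.
Cournot with 5 identical firms: the symmetric best-response condition is 187 − 24q = 139. Each firm produces q = 2, total output Q = 10, price P = 147.

P = 147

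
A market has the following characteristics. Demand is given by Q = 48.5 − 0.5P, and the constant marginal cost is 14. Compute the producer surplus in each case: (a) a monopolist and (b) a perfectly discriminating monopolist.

Inverting demand: P = 97 − 2Q.
The monopolist equates marginal revenue to marginal cost: 97 − 4Q = 14, so Q = 20.75. From demand, P = 55.5.
PS = (55.5 − 14)·20.75 = 861.125.
Under first-degree price discrimination the firm charges each unit its demand price and produces up to where P = MC, i.e. Q = 41.5. Consumer surplus is zero; producer surplus equals total surplus.
PS = ½·(97 − 14)·41.5 = 1722.25.

Monopoly: PS = 861.125; Perfect PD: PS = 1722.25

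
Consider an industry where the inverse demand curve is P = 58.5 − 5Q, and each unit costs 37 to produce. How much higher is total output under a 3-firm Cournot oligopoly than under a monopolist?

A monopolist chooses Q where MR = MC. MR = 58.5 − 10Q; setting this equal to 37 gives Q = 2.15 and P = 47.75.
In a 3-firm Cournot equilibrium, symmetry and the first-order condition give q = (58.5 − 37)/(20) = 1.075. So Q = 3.225 and P = 42.375.
Change in total output: 3.225 − 2.15 = 1.075.

Total output rises by 1.075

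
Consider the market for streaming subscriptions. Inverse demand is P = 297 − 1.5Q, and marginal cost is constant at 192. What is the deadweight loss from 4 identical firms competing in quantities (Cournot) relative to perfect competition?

Under competition P = MC = 192, so Q = (297 − 192)/1.5 = 70.
In a 4-firm Cournot equilibrium, symmetry and the first-order condition give q = (297 − 192)/(7.5) = 14. So Q = 56 and P = 213.
DWL is the triangle between Q = 56 and Q = 70: ½·(70 − 56)·(213 − 192) = 147.

DWL = 147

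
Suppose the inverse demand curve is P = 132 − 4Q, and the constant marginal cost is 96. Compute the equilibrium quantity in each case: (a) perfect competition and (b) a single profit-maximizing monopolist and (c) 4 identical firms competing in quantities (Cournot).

Competition: Q = 9; Monopoly: Q = 4.5; Cournot: Q = 7.2

Perfect competition: P = MC = 96, so 132 − 4Q = 96 and Q = 9.
The monopolist equates marginal revenue to marginal cost: 132 − 8Q = 96, so Q = 4.5. From demand, P = 114.
Cournot with 4 identical firms: the symmetric best-response condition is 132 − 20q = 96. Each firm produces q = 1.8, total output Q = 7.2, price P = 103.2.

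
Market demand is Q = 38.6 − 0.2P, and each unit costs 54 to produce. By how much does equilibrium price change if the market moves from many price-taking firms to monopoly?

P rises by 69.5

Inverting demand: P = 193 − 5Q.
Perfect competition: P = MC = 54, so 193 − 5Q = 54 and Q = 27.8.
A monopolist chooses Q where MR = MC. MR = 193 − 10Q; setting this equal to 54 gives Q = 13.9 and P = 123.5.
Change in equilibrium price: 123.5 − 54 = 69.5.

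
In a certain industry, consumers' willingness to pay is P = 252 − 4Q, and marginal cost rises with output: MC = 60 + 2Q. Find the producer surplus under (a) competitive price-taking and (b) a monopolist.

Competition: PS = 1024; Monopoly: PS = 1843.2

Under competition P = MC: 252 − 4Q = 60 + 2Q ⇒ Q = 32, P = 124.
PS = P·Q − VC(Q) = 124·32 − (60·32 + ½·2·32²) = 1024.
The monopolist equates marginal revenue to marginal cost: 252 − 8Q = 60 + 2Q, so Q = 19.2. From demand, P = 175.2.
PS = P·Q − VC(Q) = 175.2·19.2 − (60·19.2 + ½·2·19.2²) = 1843.2.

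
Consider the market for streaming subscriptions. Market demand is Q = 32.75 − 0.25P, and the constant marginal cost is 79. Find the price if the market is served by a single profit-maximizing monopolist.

Inverting demand: P = 131 − 4Q.
A monopolist chooses Q where MR = MC. MR = 131 − 8Q; setting this equal to 79 gives Q = 6.5 and P = 105.

P = 105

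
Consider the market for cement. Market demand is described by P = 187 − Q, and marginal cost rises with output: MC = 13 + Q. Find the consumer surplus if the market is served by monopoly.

A monopolist chooses Q where MR = MC. MR = 187 − 2Q; setting this equal to 13 + Q gives Q = 58 and P = 129.
CS = ½·(187 − 129)·58 = 1682.

CS = 1682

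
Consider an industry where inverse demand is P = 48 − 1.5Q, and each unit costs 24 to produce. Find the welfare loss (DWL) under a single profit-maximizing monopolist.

DWL = 48

Under competition P = MC = 24, so Q = (48 − 24)/1.5 = 16.
The monopolist equates marginal revenue to marginal cost: 48 − 3Q = 24, so Q = 8. From demand, P = 36.
DWL is the triangle between Q = 8 and Q = 16: ½·(16 − 8)·(36 − 24) = 48.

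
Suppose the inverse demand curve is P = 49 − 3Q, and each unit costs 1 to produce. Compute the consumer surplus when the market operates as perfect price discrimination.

CS = 0

With perfect price discrimination, output is the efficient level Q = 16 (where demand meets MC), but every buyer pays their willingness to pay: CS = 0 and PS = total surplus.
CS = 0.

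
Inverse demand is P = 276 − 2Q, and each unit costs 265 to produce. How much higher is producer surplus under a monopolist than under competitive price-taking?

Competitive firms price at marginal cost: P = 265, giving Q = 5.5.
PS = (265 − 265)·5.5 = 0.
A monopolist chooses Q where MR = MC. MR = 276 − 4Q; setting this equal to 265 gives Q = 2.75 and P = 270.5.
PS = (270.5 − 265)·2.75 = 15.125.
Change in producer surplus: 15.125 − 0 = 15.125.

PS rises by 15.125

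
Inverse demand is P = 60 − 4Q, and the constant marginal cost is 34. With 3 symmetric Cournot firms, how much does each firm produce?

With 3 symmetric Cournot firms, each firm's FOC gives 60 − 16q = 34, so q = 1.625, Q = 3·1.625 = 4.875, and P = 40.5.

q_i = 1.625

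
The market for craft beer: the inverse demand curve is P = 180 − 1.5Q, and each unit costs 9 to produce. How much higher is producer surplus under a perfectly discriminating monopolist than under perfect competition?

Under competition P = MC = 9, so Q = (180 − 9)/1.5 = 114.
PS = (9 − 9)·114 = 0.
A perfectly discriminating monopolist sells every unit with P(Q) ≥ MC(Q), so output equals the competitive quantity Q = 114. Each buyer pays their reservation price, so CS = 0 and the firm captures all surplus.
PS = ½·(180 − 9)·114 = 9747.
Change in producer surplus: 9747 − 0 = 9747.

PS rises by 9747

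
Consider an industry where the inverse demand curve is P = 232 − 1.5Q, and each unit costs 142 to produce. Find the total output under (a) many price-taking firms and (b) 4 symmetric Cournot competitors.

Competition: Q = 60; Cournot: Q = 48

Competitive firms price at marginal cost: P = 142, giving Q = 60.
With 4 symmetric Cournot firms, each firm's FOC gives 232 − 7.5q = 142, so q = 12, Q = 4·12 = 48, and P = 160.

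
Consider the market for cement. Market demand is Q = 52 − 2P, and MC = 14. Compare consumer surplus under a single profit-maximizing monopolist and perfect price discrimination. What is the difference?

Inverting demand: P = 26 − 0.5Q.
The monopolist equates marginal revenue to marginal cost: 26 − Q = 14, so Q = 12. From demand, P = 20.
CS = ½·(26 − 20)·12 = 36.
Under first-degree price discrimination the firm charges each unit its demand price and produces up to where P = MC, i.e. Q = 24. Consumer surplus is zero; producer surplus equals total surplus.
CS = 0.
Change in consumer surplus: 0 − 36 = −36.

CS falls by 36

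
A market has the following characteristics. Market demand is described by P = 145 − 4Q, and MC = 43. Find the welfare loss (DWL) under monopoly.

DWL = 325.125

Competitive firms price at marginal cost: P = 43, giving Q = 25.5.
The monopolist equates marginal revenue to marginal cost: 145 − 8Q = 43, so Q = 12.75. From demand, P = 94.
DWL is the triangle between Q = 12.75 and Q = 25.5: ½·(25.5 − 12.75)·(94 − 43) = 325.125.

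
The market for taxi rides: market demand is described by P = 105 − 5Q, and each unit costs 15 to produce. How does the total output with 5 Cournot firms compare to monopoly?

Cournot: Q = 15; Monopoly: Q = 9

With 5 symmetric Cournot firms, each firm's FOC gives 105 − 30q = 15, so q = 3, Q = 5·3 = 15, and P = 30.
Monopoly sets MR = MC: 105 − 10Q = 15 ⇒ Q = 9, P = 105 − 5·9 = 60.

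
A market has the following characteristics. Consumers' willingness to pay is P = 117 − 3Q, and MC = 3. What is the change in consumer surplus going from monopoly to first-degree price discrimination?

Monopoly sets MR = MC: 117 − 6Q = 3 ⇒ Q = 19, P = 117 − 3·19 = 60.
CS = ½·(117 − 60)·19 = 541.5.
With perfect price discrimination, output is the efficient level Q = 38 (where demand meets MC), but every buyer pays their willingness to pay: CS = 0 and PS = total surplus.
CS = 0.
Change in consumer surplus: 0 − 541.5 = −541.5.

Consumer surplus falls by 541.5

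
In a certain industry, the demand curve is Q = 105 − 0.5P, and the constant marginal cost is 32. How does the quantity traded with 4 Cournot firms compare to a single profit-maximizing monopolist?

Cournot: Q = 71.2; Monopoly: Q = 44.5

Inverting demand: P = 210 − 2Q.
In a 4-firm Cournot equilibrium, symmetry and the first-order condition give q = (210 − 32)/(10) = 17.8. So Q = 71.2 and P = 67.6.
Monopoly sets MR = MC: 210 − 4Q = 32 ⇒ Q = 44.5, P = 210 − 2·44.5 = 121.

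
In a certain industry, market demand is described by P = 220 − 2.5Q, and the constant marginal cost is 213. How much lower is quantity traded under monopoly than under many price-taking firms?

Quantity traded falls by 1.4

Perfect competition: P = MC = 213, so 220 − 2.5Q = 213 and Q = 2.8.
Monopoly sets MR = MC: 220 − 5Q = 213 ⇒ Q = 1.4, P = 220 − 2.5·1.4 = 216.5.
Change in quantity traded: 1.4 − 2.8 = −1.4.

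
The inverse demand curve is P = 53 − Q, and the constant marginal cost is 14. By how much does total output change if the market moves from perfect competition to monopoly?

Competitive firms price at marginal cost: P = 14, giving Q = 39.
A monopolist chooses Q where MR = MC. MR = 53 − 2Q; setting this equal to 14 gives Q = 19.5 and P = 33.5.
Change in total output: 19.5 − 39 = −19.5.

Total output falls by 19.5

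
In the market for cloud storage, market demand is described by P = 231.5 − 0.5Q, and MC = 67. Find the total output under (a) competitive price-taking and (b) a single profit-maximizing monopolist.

Perfect competition: P = MC = 67, so 231.5 − 0.5Q = 67 and Q = 329.
A monopolist chooses Q where MR = MC. MR = 231.5 − Q; setting this equal to 67 gives Q = 164.5 and P = 149.25.

Competition: Q = 329; Monopoly: Q = 164.5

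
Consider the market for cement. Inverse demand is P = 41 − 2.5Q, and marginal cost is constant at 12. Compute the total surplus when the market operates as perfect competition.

Under competition P = MC = 12, so Q = (41 − 12)/2.5 = 11.6.
CS = ½·(41 − 12)·11.6 = 168.2; PS = (12 − 12)·11.6 = 0; TS = 168.2.

TS = 168.2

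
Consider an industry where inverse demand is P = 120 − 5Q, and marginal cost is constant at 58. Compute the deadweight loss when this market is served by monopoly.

Perfect competition: P = MC = 58, so 120 − 5Q = 58 and Q = 12.4.
The monopolist equates marginal revenue to marginal cost: 120 − 10Q = 58, so Q = 6.2. From demand, P = 89.
DWL is the triangle between Q = 6.2 and Q = 12.4: ½·(12.4 − 6.2)·(89 − 58) = 96.1.

DWL = 96.1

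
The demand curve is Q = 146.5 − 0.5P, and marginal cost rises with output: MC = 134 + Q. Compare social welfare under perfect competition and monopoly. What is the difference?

Social welfare falls by 674.16

Inverting demand: P = 293 − 2Q.
Under competition P = MC: 293 − 2Q = 134 + Q ⇒ Q = 53, P = 187.
CS = ½·(293 − 187)·53 = 2809; PS = (187·53 − 134·53 − ½·1·53²) = 1404.5; TS = 4213.5.
The monopolist equates marginal revenue to marginal cost: 293 − 4Q = 134 + Q, so Q = 31.8. From demand, P = 229.4.
CS = ½·(293 − 229.4)·31.8 = 1011.24; PS = (229.4·31.8 − 134·31.8 − ½·1·31.8²) = 2528.1; TS = 3539.34.
Change in social welfare: 3539.34 − 4213.5 = −674.16.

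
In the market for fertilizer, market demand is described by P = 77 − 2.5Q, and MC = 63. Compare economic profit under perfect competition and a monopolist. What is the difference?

Under competition P = MC = 63, so Q = (77 − 63)/2.5 = 5.6.
Profit = (63 − 63)·5.6 = 0.
The monopolist equates marginal revenue to marginal cost: 77 − 5Q = 63, so Q = 2.8. From demand, P = 70.
Profit = (70 − 63)·2.8 = 19.6.
Change in economic profit: 19.6 − 0 = 19.6.

π rises by 19.6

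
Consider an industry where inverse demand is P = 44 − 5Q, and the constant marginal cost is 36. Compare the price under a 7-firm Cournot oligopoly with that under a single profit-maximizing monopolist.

Cournot with 7 identical firms: the symmetric best-response condition is 44 − 40q = 36. Each firm produces q = 0.2, total output Q = 1.4, price P = 37.
A monopolist chooses Q where MR = MC. MR = 44 − 10Q; setting this equal to 36 gives Q = 0.8 and P = 40.

Cournot: P = 37; Monopoly: P = 40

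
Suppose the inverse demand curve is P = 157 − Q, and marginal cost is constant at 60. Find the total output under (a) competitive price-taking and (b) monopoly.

Competition: Q = 97; Monopoly: Q = 48.5

Under competition P = MC = 60, so Q = (157 − 60)/1 = 97.
The monopolist equates marginal revenue to marginal cost: 157 − 2Q = 60, so Q = 48.5. From demand, P = 108.5.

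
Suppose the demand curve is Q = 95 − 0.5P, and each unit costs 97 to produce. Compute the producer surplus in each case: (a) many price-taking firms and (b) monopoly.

Inverting demand: P = 190 − 2Q.
Under competition P = MC = 97, so Q = (190 − 97)/2 = 46.5.
PS = (97 − 97)·46.5 = 0.
Monopoly sets MR = MC: 190 − 4Q = 97 ⇒ Q = 23.25, P = 190 − 2·23.25 = 143.5.
PS = (143.5 − 97)·23.25 = 1081.125.

Competition: PS = 0; Monopoly: PS = 1081.125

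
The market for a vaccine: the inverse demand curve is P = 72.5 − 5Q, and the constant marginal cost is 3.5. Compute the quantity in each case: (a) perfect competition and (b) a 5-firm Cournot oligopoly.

Competition: Q = 13.8; Cournot: Q = 11.5

Under competition P = MC = 3.5, so Q = (72.5 − 3.5)/5 = 13.8.
With 5 symmetric Cournot firms, each firm's FOC gives 72.5 − 30q = 3.5, so q = 2.3, Q = 5·2.3 = 11.5, and P = 15.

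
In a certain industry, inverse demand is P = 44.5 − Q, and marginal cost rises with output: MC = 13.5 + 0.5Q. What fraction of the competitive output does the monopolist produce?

A monopolist chooses Q where MR = MC. MR = 44.5 − 2Q; setting this equal to 13.5 + 0.5Q gives Q = 12.4 and P = 32.1.
Under competition P = MC: 44.5 − Q = 13.5 + 0.5Q ⇒ Q = 62/3, P = 143/6.
Ratio Q_m/Q_c = 12.4/(62/3) = 0.6.

Q_m/Q_c = 0.6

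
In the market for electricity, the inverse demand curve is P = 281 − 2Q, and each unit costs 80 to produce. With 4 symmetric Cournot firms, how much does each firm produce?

q_i = 20.1

Cournot with 4 identical firms: the symmetric best-response condition is 281 − 10q = 80. Each firm produces q = 20.1, total output Q = 80.4, price P = 120.2.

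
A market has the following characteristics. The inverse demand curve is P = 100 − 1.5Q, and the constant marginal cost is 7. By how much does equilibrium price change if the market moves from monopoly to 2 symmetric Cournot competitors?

Monopoly sets MR = MC: 100 − 3Q = 7 ⇒ Q = 31, P = 100 − 1.5·31 = 53.5.
With 2 symmetric Cournot firms, each firm's FOC gives 100 − 4.5q = 7, so q = 62/3, Q = 2·62/3 = 124/3, and P = 38.
Change in equilibrium price: 38 − 53.5 = −15.5.

P falls by 15.5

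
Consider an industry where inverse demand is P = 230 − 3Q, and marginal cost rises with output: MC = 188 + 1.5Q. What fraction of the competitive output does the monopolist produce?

Q_m/Q_c = 0.6

The monopolist equates marginal revenue to marginal cost: 230 − 6Q = 188 + 1.5Q, so Q = 5.6. From demand, P = 213.2.
Competitive equilibrium sets price equal to marginal cost: 230 − 3Q = 188 + 1.5Q, so Q = 28/3 and P = 202.
Ratio Q_m/Q_c = 5.6/(28/3) = 0.6.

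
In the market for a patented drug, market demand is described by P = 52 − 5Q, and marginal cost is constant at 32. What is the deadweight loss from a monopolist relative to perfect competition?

DWL = 10

Competitive firms price at marginal cost: P = 32, giving Q = 4.
A monopolist chooses Q where MR = MC. MR = 52 − 10Q; setting this equal to 32 gives Q = 2 and P = 42.
DWL is the triangle between Q = 2 and Q = 4: ½·(4 − 2)·(42 − 32) = 10.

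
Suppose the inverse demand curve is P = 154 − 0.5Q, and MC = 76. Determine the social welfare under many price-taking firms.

Perfect competition: P = MC = 76, so 154 − 0.5Q = 76 and Q = 156.
CS = ½·(154 − 76)·156 = 6084; PS = (76 − 76)·156 = 0; TS = 6084.

TS = 6084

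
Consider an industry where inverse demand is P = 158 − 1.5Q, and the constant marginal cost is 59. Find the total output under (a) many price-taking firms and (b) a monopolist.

Competition: Q = 66; Monopoly: Q = 33

Perfect competition: P = MC = 59, so 158 − 1.5Q = 59 and Q = 66.
The monopolist equates marginal revenue to marginal cost: 158 − 3Q = 59, so Q = 33. From demand, P = 108.5.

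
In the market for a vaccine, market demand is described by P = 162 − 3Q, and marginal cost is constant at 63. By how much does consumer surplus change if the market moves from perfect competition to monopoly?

Under competition P = MC = 63, so Q = (162 − 63)/3 = 33.
CS = ½·(162 − 63)·33 = 1633.5.
The monopolist equates marginal revenue to marginal cost: 162 − 6Q = 63, so Q = 16.5. From demand, P = 112.5.
CS = ½·(162 − 112.5)·16.5 = 408.375.
Change in consumer surplus: 408.375 − 1633.5 = −1225.125.

Consumer surplus falls by 1225.125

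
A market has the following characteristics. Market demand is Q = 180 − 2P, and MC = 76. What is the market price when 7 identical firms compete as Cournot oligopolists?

Inverting demand: P = 90 − 0.5Q.
In a 7-firm Cournot equilibrium, symmetry and the first-order condition give q = (90 − 76)/(4) = 3.5. So Q = 24.5 and P = 77.75.

P = 77.75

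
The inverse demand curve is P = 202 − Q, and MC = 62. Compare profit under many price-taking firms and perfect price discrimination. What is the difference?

Competitive firms price at marginal cost: P = 62, giving Q = 140.
Profit = (62 − 62)·140 = 0.
Under first-degree price discrimination the firm charges each unit its demand price and produces up to where P = MC, i.e. Q = 140. Consumer surplus is zero; producer surplus equals total surplus.
PS equals the full surplus area, 9800. Profit = 9800 = 9800.
Change in profit: 9800 − 0 = 9800.

Profit rises by 9800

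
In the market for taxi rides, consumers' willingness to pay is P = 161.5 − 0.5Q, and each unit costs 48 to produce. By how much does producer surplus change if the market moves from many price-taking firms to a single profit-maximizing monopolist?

Producer surplus rises by 6441.125

Under competition P = MC = 48, so Q = (161.5 − 48)/0.5 = 227.
PS = (48 − 48)·227 = 0.
A monopolist chooses Q where MR = MC. MR = 161.5 − Q; setting this equal to 48 gives Q = 113.5 and P = 104.75.
PS = (104.75 − 48)·113.5 = 6441.125.
Change in producer surplus: 6441.125 − 0 = 6441.125.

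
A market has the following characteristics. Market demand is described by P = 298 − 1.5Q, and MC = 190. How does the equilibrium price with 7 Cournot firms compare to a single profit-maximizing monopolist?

Cournot: P = 203.5; Monopoly: P = 244

In a 7-firm Cournot equilibrium, symmetry and the first-order condition give q = (298 − 190)/(12) = 9. So Q = 63 and P = 203.5.
The monopolist equates marginal revenue to marginal cost: 298 − 3Q = 190, so Q = 36. From demand, P = 244.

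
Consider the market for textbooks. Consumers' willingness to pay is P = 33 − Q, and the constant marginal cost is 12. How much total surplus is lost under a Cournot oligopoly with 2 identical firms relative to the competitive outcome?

Perfect competition: P = MC = 12, so 33 − Q = 12 and Q = 21.
In a 2-firm Cournot equilibrium, symmetry and the first-order condition give q = (33 − 12)/(3) = 7. So Q = 14 and P = 19.
DWL is the triangle between Q = 14 and Q = 21: ½·(21 − 14)·(19 − 12) = 24.5.

DWL = 24.5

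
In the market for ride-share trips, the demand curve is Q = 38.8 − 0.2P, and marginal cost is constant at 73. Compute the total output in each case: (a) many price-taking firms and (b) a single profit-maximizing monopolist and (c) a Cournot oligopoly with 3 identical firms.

Inverting demand: P = 194 − 5Q.
Competitive firms price at marginal cost: P = 73, giving Q = 24.2.
A monopolist chooses Q where MR = MC. MR = 194 − 10Q; setting this equal to 73 gives Q = 12.1 and P = 133.5.
Cournot with 3 identical firms: the symmetric best-response condition is 194 − 20q = 73. Each firm produces q = 6.05, total output Q = 18.15, price P = 103.25.

Competition: Q = 24.2; Monopoly: Q = 12.1; Cournot: Q = 18.15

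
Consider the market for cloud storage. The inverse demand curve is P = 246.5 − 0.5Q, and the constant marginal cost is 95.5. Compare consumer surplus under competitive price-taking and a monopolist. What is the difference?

CS falls by 17100.75

Competitive firms price at marginal cost: P = 95.5, giving Q = 302.
CS = ½·(246.5 − 95.5)·302 = 22801.
A monopolist chooses Q where MR = MC. MR = 246.5 − Q; setting this equal to 95.5 gives Q = 151 and P = 171.
CS = ½·(246.5 − 171)·151 = 5700.25.
Change in consumer surplus: 5700.25 − 22801 = −17100.75.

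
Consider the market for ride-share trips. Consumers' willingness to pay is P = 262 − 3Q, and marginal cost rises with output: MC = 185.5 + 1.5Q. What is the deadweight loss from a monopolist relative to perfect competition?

DWL = 104.04

Under competition P = MC: 262 − 3Q = 185.5 + 1.5Q ⇒ Q = 17, P = 211.
The monopolist equates marginal revenue to marginal cost: 262 − 6Q = 185.5 + 1.5Q, so Q = 10.2. From demand, P = 231.4.
CS = ½·(262 − 211)·17 = 433.5; PS = (211·17 − 185.5·17 − ½·1.5·17²) = 216.75; TS = 650.25.
CS = ½·(262 − 231.4)·10.2 = 156.06; PS = (231.4·10.2 − 185.5·10.2 − ½·1.5·10.2²) = 390.15; TS = 546.21.
DWL = 650.25 − 546.21 = 104.04.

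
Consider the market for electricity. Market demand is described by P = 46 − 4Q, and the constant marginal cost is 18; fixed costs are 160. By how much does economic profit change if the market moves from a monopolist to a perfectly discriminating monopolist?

A monopolist chooses Q where MR = MC. MR = 46 − 8Q; setting this equal to 18 gives Q = 3.5 and P = 32.
Profit = (32 − 18)·3.5 − 160 = −111.
With perfect price discrimination, output is the efficient level Q = 7 (where demand meets MC), but every buyer pays their willingness to pay: CS = 0 and PS = total surplus.
PS equals the full surplus area, 98. Profit = 98 − 160 = −62.
Change in economic profit: −62 − −111 = 49.

Economic profit rises by 49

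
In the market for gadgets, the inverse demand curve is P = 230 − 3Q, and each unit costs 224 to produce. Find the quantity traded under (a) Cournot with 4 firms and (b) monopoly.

Cournot: Q = 1.6; Monopoly: Q = 1

With 4 symmetric Cournot firms, each firm's FOC gives 230 − 15q = 224, so q = 0.4, Q = 4·0.4 = 1.6, and P = 225.2.
A monopolist chooses Q where MR = MC. MR = 230 − 6Q; setting this equal to 224 gives Q = 1 and P = 227.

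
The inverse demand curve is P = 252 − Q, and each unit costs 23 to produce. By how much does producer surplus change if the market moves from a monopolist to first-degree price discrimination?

The monopolist equates marginal revenue to marginal cost: 252 − 2Q = 23, so Q = 114.5. From demand, P = 137.5.
PS = (137.5 − 23)·114.5 = 13110.25.
A perfectly discriminating monopolist sells every unit with P(Q) ≥ MC(Q), so output equals the competitive quantity Q = 229. Each buyer pays their reservation price, so CS = 0 and the firm captures all surplus.
PS = ½·(252 − 23)·229 = 26220.5.
Change in producer surplus: 26220.5 − 13110.25 = 13110.25.

Producer surplus rises by 13110.25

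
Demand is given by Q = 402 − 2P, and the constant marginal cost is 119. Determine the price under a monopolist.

Inverting demand: P = 201 − 0.5Q.
Monopoly sets MR = MC: 201 − Q = 119 ⇒ Q = 82, P = 201 − 0.5·82 = 160.

P = 160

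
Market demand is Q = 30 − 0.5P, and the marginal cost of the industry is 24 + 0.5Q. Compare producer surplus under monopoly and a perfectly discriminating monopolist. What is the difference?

Inverting demand: P = 60 − 2Q.
A monopolist chooses Q where MR = MC. MR = 60 − 4Q; setting this equal to 24 + 0.5Q gives Q = 8 and P = 44.
PS = P·Q − VC(Q) = 44·8 − (24·8 + ½·0.5·8²) = 144.
Under first-degree price discrimination the firm charges each unit its demand price and produces up to where P = MC, i.e. Q = 14.4. Consumer surplus is zero; producer surplus equals total surplus.
PS = ½·(60 − 24)·14.4 = 259.2.
Change in producer surplus: 259.2 − 144 = 115.2.

PS rises by 115.2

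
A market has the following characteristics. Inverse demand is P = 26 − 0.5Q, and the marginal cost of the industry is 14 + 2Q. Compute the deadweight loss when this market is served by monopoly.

Competitive equilibrium sets price equal to marginal cost: 26 − 0.5Q = 14 + 2Q, so Q = 4.8 and P = 23.6.
Monopoly sets MR = MC: 26 − Q = 14 + 2Q ⇒ Q = 4, P = 26 − 0.5·4 = 24.
CS = ½·(26 − 23.6)·4.8 = 5.76; PS = (23.6·4.8 − 14·4.8 − ½·2·4.8²) = 23.04; TS = 28.8.
CS = ½·(26 − 24)·4 = 4; PS = (24·4 − 14·4 − ½·2·4²) = 24; TS = 28.
DWL = 28.8 − 28 = 0.8.

DWL = 0.8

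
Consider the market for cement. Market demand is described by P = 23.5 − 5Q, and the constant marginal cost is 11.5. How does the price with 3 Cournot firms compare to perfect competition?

Cournot with 3 identical firms: the symmetric best-response condition is 23.5 − 20q = 11.5. Each firm produces q = 0.6, total output Q = 1.8, price P = 14.5.
Competitive firms price at marginal cost: P = 11.5, giving Q = 2.4.

Cournot: P = 14.5; Competition: P = 11.5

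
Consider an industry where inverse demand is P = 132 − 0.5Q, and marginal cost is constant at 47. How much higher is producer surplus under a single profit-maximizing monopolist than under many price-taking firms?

Competitive firms price at marginal cost: P = 47, giving Q = 170.
PS = (47 − 47)·170 = 0.
Monopoly sets MR = MC: 132 − Q = 47 ⇒ Q = 85, P = 132 − 0.5·85 = 89.5.
PS = (89.5 − 47)·85 = 3612.5.
Change in producer surplus: 3612.5 − 0 = 3612.5.

Producer surplus rises by 3612.5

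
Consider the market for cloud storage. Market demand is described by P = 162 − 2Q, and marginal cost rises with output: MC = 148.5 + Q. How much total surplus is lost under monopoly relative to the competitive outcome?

DWL = 4.86

Competitive equilibrium sets price equal to marginal cost: 162 − 2Q = 148.5 + Q, so Q = 4.5 and P = 153.
Monopoly sets MR = MC: 162 − 4Q = 148.5 + Q ⇒ Q = 2.7, P = 162 − 2·2.7 = 156.6.
CS = ½·(162 − 153)·4.5 = 20.25; PS = (153·4.5 − 148.5·4.5 − ½·1·4.5²) = 10.125; TS = 30.375.
CS = ½·(162 − 156.6)·2.7 = 7.29; PS = (156.6·2.7 − 148.5·2.7 − ½·1·2.7²) = 18.225; TS = 25.515.
DWL = 30.375 − 25.515 = 4.86.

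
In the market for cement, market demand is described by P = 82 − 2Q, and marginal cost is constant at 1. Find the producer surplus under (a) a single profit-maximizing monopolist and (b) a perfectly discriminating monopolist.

A monopolist chooses Q where MR = MC. MR = 82 − 4Q; setting this equal to 1 gives Q = 20.25 and P = 41.5.
PS = (41.5 − 1)·20.25 = 820.125.
A perfectly discriminating monopolist sells every unit with P(Q) ≥ MC(Q), so output equals the competitive quantity Q = 40.5. Each buyer pays their reservation price, so CS = 0 and the firm captures all surplus.
PS = ½·(82 − 1)·40.5 = 1640.25.

Monopoly: PS = 820.125; Perfect PD: PS = 1640.25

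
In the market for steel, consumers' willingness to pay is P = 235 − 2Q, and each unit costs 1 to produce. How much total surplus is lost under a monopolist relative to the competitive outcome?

Under competition P = MC = 1, so Q = (235 − 1)/2 = 117.
The monopolist equates marginal revenue to marginal cost: 235 − 4Q = 1, so Q = 58.5. From demand, P = 118.
DWL is the triangle between Q = 58.5 and Q = 117: ½·(117 − 58.5)·(118 − 1) = 3422.25.

DWL = 3422.25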